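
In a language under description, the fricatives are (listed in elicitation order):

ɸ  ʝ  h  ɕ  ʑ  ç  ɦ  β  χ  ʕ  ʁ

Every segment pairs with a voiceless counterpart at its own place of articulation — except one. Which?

Bilabial: /ɸ/ ~ /β/
Alveolo-palatal: /ɕ/ ~ /ʑ/
Palatal: /ç/ ~ /ʝ/
Uvular: /χ/ ~ /ʁ/
Glottal: /h/ ~ /ɦ/
Pharyngeal: only /ʕ/ (voiced); no voiceless partner.
So /ʕ/ is the unpaired segment.

/ʕ/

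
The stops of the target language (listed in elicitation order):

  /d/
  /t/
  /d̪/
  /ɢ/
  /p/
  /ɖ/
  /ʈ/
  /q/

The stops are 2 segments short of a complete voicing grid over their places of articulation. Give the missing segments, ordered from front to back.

/b/, /t̪/

bilabial: voiceless /p/, voiced —.
dental: voiceless —, voiced /d̪/.
alveolar: voiceless /t/, voiced /d/.
retroflex: voiceless /ʈ/, voiced /ɖ/.
uvular: voiceless /q/, voiced /ɢ/.
Gaps, from front to back: bilabial lacks voiced (/b/); dental lacks voiceless (/t̪/).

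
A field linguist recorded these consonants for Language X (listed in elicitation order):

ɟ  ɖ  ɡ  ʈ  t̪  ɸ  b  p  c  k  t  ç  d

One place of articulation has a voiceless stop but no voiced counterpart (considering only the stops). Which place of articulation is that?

Voiceless: /p/ (bilabial), /t̪/ (dental), /t/ (alveolar), /ʈ/ (retroflex), /c/ (palatal), /k/ (velar).
Voiced: /b/ (bilabial), /d/ (alveolar), /ɖ/ (retroflex), /ɟ/ (palatal), /ɡ/ (velar).
Every place of articulation has a voiced member except dental, where /d̪/ would be expected.

dental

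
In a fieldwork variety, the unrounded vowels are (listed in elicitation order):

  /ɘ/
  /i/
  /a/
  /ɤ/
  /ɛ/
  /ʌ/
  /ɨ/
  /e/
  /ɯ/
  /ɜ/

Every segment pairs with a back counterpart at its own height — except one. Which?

High: /i/ ~ /ɨ/ ~ /ɯ/
High-mid: /e/ ~ /ɘ/ ~ /ɤ/
Low-mid: /ɛ/ ~ /ɜ/ ~ /ʌ/
Low: only /a/ (front); no back partner.
So /a/ is the unpaired segment.

/a/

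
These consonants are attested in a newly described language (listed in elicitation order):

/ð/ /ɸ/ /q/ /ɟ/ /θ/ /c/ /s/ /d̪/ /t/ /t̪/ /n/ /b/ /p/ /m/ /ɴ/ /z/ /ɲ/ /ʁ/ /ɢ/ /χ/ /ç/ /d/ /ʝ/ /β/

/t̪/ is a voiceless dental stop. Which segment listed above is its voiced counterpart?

The voiced counterpart is a voiced dental stop — in this inventory, /d̪/.

/d̪/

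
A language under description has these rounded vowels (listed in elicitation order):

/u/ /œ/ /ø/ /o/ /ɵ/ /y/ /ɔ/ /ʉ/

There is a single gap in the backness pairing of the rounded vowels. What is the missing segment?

/ɞ/

Front: /y/ (high), /ø/ (high-mid), /œ/ (low-mid).
Central: /ʉ/ (high), /ɵ/ (high-mid).
Back: /u/ (high), /o/ (high-mid), /ɔ/ (low-mid).
The low-mid row has no central member, so the gap is the low-mid central rounded vowel /ɞ/.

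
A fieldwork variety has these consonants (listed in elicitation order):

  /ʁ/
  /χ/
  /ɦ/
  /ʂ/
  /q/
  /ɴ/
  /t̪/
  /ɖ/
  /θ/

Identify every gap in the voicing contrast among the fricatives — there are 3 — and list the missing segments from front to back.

/ð/, /ʐ/, /h/

place of articulation  voiceless  voiced  
dental            θ         —       
retroflex         ʂ         —       
uvular            χ         ʁ       
glottal           —         ɦ       
Gaps, from front to back: dental lacks voiced (/ð/); retroflex lacks voiced (/ʐ/); glottal lacks voiceless (/h/).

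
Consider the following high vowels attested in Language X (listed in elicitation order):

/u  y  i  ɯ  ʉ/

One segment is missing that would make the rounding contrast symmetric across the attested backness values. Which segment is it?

/ɨ/

front: unrounded /i/, rounded /y/.
central: unrounded —, rounded /ʉ/.
back: unrounded /ɯ/, rounded /u/.
The central row has no unrounded member, so the gap is the central unrounded vowel /ɨ/.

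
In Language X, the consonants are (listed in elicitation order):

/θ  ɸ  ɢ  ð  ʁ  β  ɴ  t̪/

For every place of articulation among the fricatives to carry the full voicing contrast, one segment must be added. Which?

/χ/

Voiceless: /ɸ/ (bilabial), /θ/ (dental).
Voiced: /β/ (bilabial), /ð/ (dental), /ʁ/ (uvular).
The uvular row has no voiceless member, so the gap is the voiceless uvular fricative /χ/.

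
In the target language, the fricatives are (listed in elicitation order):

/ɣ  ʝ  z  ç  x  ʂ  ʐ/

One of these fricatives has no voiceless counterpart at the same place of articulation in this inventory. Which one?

/z/

Retroflex: /ʂ/ ~ /ʐ/
Palatal: /ç/ ~ /ʝ/
Velar: /x/ ~ /ɣ/
Alveolar: only /z/ (voiced); no voiceless partner.
So /z/ is the unpaired segment.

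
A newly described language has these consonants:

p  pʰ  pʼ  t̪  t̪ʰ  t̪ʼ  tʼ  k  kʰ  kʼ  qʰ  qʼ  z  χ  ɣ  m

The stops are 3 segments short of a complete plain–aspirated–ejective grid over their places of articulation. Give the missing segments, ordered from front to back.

/t/, /tʰ/, /q/

bilabial: plain /p/, aspirated /pʰ/, ejective /pʼ/.
dental: plain /t̪/, aspirated /t̪ʰ/, ejective /t̪ʼ/.
alveolar: plain —, aspirated —, ejective /tʼ/.
velar: plain /k/, aspirated /kʰ/, ejective /kʼ/.
uvular: plain —, aspirated /qʰ/, ejective /qʼ/.
Gaps, from front to back: alveolar lacks plain (/t/); alveolar lacks aspirated (/tʰ/); uvular lacks plain (/q/).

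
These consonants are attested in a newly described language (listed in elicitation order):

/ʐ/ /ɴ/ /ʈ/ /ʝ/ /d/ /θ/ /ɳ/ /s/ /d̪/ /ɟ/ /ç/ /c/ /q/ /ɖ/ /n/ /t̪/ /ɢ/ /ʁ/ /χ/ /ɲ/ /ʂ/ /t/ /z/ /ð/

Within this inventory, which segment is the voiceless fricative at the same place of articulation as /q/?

/q/ is a voiceless uvular stop.
The voiceless fricative at the same place is a voiceless uvular fricative — in this inventory, /χ/.

/χ/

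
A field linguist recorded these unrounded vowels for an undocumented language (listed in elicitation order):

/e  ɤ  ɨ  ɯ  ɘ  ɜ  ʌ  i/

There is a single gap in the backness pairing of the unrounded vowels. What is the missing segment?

/ɛ/

high: front /i/, central /ɨ/, back /ɯ/.
high-mid: front /e/, central /ɘ/, back /ɤ/.
low-mid: front —, central /ɜ/, back /ʌ/.
The low-mid row has no front member, so the gap is the low-mid front unrounded vowel /ɛ/.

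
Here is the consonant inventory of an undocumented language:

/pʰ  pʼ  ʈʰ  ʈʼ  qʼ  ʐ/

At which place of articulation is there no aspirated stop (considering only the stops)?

Aspirated: /pʰ/ (bilabial), /ʈʰ/ (retroflex).
Ejective: /pʼ/ (bilabial), /ʈʼ/ (retroflex), /qʼ/ (uvular).
Every place of articulation has an aspirated member except uvular, where /qʰ/ would be expected.

uvular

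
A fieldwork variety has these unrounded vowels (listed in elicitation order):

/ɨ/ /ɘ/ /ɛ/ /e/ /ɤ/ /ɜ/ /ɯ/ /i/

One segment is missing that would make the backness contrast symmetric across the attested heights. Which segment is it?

height            front     central   back    
high              i         ɨ         ɯ       
high-mid          e         ɘ         ɤ       
low-mid           ɛ         ɜ         —       
The low-mid row has no back member, so the gap is the low-mid back unrounded vowel /ʌ/.

/ʌ/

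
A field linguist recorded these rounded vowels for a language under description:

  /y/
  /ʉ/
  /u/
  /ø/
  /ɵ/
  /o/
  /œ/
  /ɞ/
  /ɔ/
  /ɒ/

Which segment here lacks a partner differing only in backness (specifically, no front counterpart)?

High: /y/ ~ /ʉ/ ~ /u/
High-mid: /ø/ ~ /ɵ/ ~ /o/
Low-mid: /œ/ ~ /ɞ/ ~ /ɔ/
Low: only /ɒ/ (back); no front partner.
So /ɒ/ is the unpaired segment.

/ɒ/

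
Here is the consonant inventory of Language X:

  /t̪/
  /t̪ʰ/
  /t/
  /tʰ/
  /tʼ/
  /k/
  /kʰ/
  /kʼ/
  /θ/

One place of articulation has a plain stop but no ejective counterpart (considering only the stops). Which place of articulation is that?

place of articulation  plain     aspirated  ejective
dental            t̪        t̪ʰ       —       
alveolar          t         tʰ        tʼ      
velar             k         kʰ        kʼ      
Every place of articulation has an ejective member except dental, where /t̪ʼ/ would be expected.

dental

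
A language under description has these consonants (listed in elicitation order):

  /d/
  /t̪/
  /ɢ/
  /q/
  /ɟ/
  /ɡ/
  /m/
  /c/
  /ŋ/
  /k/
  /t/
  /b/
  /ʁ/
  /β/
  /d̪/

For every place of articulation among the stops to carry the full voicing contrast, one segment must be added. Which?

/p/

bilabial: voiceless —, voiced /b/.
dental: voiceless /t̪/, voiced /d̪/.
alveolar: voiceless /t/, voiced /d/.
palatal: voiceless /c/, voiced /ɟ/.
velar: voiceless /k/, voiced /ɡ/.
uvular: voiceless /q/, voiced /ɢ/.
The bilabial row has no voiceless member, so the gap is the voiceless bilabial stop /p/.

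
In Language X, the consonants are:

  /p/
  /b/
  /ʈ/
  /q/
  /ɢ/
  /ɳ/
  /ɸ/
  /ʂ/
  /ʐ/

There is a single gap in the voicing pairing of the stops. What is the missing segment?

bilabial: voiceless /p/, voiced /b/.
retroflex: voiceless /ʈ/, voiced —.
uvular: voiceless /q/, voiced /ɢ/.
The retroflex row has no voiced member, so the gap is the voiced retroflex stop /ɖ/.

/ɖ/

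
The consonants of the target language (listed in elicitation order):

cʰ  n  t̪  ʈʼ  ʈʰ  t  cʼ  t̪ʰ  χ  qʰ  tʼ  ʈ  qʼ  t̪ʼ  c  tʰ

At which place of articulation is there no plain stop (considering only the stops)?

Plain: /t̪/ (dental), /t/ (alveolar), /ʈ/ (retroflex), /c/ (palatal).
Aspirated: /t̪ʰ/ (dental), /tʰ/ (alveolar), /ʈʰ/ (retroflex), /cʰ/ (palatal), /qʰ/ (uvular).
Ejective: /t̪ʼ/ (dental), /tʼ/ (alveolar), /ʈʼ/ (retroflex), /cʼ/ (palatal), /qʼ/ (uvular).
Every place of articulation has a plain member except uvular, where /q/ would be expected.

uvular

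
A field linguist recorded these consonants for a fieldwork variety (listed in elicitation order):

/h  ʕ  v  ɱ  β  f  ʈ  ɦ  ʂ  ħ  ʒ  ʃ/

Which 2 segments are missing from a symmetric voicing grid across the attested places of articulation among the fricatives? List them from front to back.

/ɸ/, /ʐ/

Voiceless: /f/ (labiodental), /ʃ/ (postalveolar), /ʂ/ (retroflex), /ħ/ (pharyngeal), /h/ (glottal).
Voiced: /β/ (bilabial), /v/ (labiodental), /ʒ/ (postalveolar), /ʕ/ (pharyngeal), /ɦ/ (glottal).
Gaps, from front to back: bilabial lacks voiceless (/ɸ/); retroflex lacks voiced (/ʐ/).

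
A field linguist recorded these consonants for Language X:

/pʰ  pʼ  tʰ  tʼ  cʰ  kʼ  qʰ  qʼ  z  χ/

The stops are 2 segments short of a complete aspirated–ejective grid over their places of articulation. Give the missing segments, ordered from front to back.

Aspirated: /pʰ/ (bilabial), /tʰ/ (alveolar), /cʰ/ (palatal), /qʰ/ (uvular).
Ejective: /pʼ/ (bilabial), /tʼ/ (alveolar), /kʼ/ (velar), /qʼ/ (uvular).
Gaps, from front to back: palatal lacks ejective (/cʼ/); velar lacks aspirated (/kʰ/).

/cʼ/, /kʰ/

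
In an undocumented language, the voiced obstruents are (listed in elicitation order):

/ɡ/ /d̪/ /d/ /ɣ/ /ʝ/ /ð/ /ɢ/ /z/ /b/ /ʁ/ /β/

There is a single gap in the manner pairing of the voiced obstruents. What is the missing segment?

/ɟ/

Stop: /b/ (bilabial), /d̪/ (dental), /d/ (alveolar), /ɡ/ (velar), /ɢ/ (uvular).
Fricative: /β/ (bilabial), /ð/ (dental), /z/ (alveolar), /ʝ/ (palatal), /ɣ/ (velar), /ʁ/ (uvular).
The palatal row has no stop member, so the gap is the palatal stop /ɟ/.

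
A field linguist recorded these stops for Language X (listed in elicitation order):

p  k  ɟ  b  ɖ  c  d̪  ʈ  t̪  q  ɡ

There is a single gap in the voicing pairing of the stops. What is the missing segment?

place of articulation  voiceless  voiced  
bilabial          p         b       
dental            t̪        d̪      
retroflex         ʈ         ɖ       
palatal           c         ɟ       
velar             k         ɡ       
uvular            q         —       
The uvular row has no voiced member, so the gap is the voiced uvular stop /ɢ/.

/ɢ/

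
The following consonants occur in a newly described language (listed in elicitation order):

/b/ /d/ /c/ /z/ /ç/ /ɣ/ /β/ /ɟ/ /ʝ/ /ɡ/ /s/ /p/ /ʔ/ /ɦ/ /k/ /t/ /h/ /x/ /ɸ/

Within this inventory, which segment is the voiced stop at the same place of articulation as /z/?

/z/ is a voiced alveolar fricative.
The voiced stop at the same place is a voiced alveolar stop — in this inventory, /d/.

/d/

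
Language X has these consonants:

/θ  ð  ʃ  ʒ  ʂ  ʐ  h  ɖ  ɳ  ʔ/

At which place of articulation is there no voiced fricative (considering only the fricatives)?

place of articulation  voiceless  voiced  
dental            θ         ð       
postalveolar      ʃ         ʒ       
retroflex         ʂ         ʐ       
glottal           h         —       
Every place of articulation has a voiced member except glottal, where /ɦ/ would be expected.

glottal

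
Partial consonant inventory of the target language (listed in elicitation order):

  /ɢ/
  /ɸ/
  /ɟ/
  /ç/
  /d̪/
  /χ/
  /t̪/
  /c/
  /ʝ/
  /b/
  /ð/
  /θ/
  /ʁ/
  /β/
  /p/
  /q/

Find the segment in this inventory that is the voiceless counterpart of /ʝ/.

/ʝ/ is a voiced palatal fricative.
The voiceless counterpart is a voiceless palatal fricative — in this inventory, /ç/.

/ç/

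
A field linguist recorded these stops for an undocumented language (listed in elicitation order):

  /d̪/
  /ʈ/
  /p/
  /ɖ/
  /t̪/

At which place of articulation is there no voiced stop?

Voiceless: /p/ (bilabial), /t̪/ (dental), /ʈ/ (retroflex).
Voiced: /d̪/ (dental), /ɖ/ (retroflex).
Every place of articulation has a voiced member except bilabial, where /b/ would be expected.

bilabial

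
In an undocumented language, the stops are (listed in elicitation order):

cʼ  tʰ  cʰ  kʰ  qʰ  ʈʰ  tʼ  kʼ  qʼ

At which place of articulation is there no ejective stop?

place of articulation  aspirated  ejective
alveolar          tʰ        tʼ      
retroflex         ʈʰ        —       
palatal           cʰ        cʼ      
velar             kʰ        kʼ      
uvular            qʰ        qʼ      
Every place of articulation has an ejective member except retroflex, where /ʈʼ/ would be expected.

retroflex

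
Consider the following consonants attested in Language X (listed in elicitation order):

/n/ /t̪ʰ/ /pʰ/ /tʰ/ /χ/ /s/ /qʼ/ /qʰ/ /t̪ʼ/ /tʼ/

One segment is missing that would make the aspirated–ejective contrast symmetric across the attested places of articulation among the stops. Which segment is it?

bilabial: aspirated /pʰ/, ejective —.
dental: aspirated /t̪ʰ/, ejective /t̪ʼ/.
alveolar: aspirated /tʰ/, ejective /tʼ/.
uvular: aspirated /qʰ/, ejective /qʼ/.
The bilabial row has no ejective member, so the gap is the ejective bilabial stop /pʼ/.

/pʼ/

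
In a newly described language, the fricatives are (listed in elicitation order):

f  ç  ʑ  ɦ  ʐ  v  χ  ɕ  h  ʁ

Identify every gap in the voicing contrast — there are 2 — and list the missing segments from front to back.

/ʂ/, /ʝ/

labiodental: voiceless /f/, voiced /v/.
retroflex: voiceless —, voiced /ʐ/.
alveolo-palatal: voiceless /ɕ/, voiced /ʑ/.
palatal: voiceless /ç/, voiced —.
uvular: voiceless /χ/, voiced /ʁ/.
glottal: voiceless /h/, voiced /ɦ/.
Gaps, from front to back: retroflex lacks voiceless (/ʂ/); palatal lacks voiced (/ʝ/).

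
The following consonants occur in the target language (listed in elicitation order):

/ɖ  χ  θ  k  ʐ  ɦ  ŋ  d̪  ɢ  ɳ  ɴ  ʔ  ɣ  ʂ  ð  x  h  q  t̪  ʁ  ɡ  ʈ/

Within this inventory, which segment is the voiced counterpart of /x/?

/x/ is a voiceless velar fricative.
The voiced counterpart is a voiced velar fricative — in this inventory, /ɣ/.

/ɣ/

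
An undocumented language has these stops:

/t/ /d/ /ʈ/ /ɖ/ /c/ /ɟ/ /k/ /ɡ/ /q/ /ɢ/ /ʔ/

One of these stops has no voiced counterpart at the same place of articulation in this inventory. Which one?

/ʔ/

Alveolar: /t/ ~ /d/
Retroflex: /ʈ/ ~ /ɖ/
Palatal: /c/ ~ /ɟ/
Velar: /k/ ~ /ɡ/
Uvular: /q/ ~ /ɢ/
Glottal: only /ʔ/ (voiceless); no voiced partner.
So /ʔ/ is the unpaired segment.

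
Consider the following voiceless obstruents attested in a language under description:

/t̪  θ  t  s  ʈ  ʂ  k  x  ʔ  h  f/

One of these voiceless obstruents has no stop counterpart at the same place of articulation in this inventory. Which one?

/f/

Dental: /t̪/ ~ /θ/
Alveolar: /t/ ~ /s/
Retroflex: /ʈ/ ~ /ʂ/
Velar: /k/ ~ /x/
Glottal: /ʔ/ ~ /h/
Labiodental: only /f/ (fricative); no stop partner.
So /f/ is the unpaired segment.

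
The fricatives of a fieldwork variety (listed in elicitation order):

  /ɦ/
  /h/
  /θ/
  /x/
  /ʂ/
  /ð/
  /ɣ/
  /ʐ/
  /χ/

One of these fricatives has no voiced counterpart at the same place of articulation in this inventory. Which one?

/χ/

Dental: /θ/ ~ /ð/
Retroflex: /ʂ/ ~ /ʐ/
Velar: /x/ ~ /ɣ/
Glottal: /h/ ~ /ɦ/
Uvular: only /χ/ (voiceless); no voiced partner.
So /χ/ is the unpaired segment.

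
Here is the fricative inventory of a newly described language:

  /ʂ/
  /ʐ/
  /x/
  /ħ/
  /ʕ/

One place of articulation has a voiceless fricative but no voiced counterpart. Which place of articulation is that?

velar

Voiceless: /ʂ/ (retroflex), /x/ (velar), /ħ/ (pharyngeal).
Voiced: /ʐ/ (retroflex), /ʕ/ (pharyngeal).
Every place of articulation has a voiced member except velar, where /ɣ/ would be expected.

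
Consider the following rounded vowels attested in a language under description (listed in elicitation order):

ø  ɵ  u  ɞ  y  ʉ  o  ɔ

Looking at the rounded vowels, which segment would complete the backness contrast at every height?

/œ/

Front: /y/ (high), /ø/ (high-mid).
Central: /ʉ/ (high), /ɵ/ (high-mid), /ɞ/ (low-mid).
Back: /u/ (high), /o/ (high-mid), /ɔ/ (low-mid).
The low-mid row has no front member, so the gap is the low-mid front rounded vowel /œ/.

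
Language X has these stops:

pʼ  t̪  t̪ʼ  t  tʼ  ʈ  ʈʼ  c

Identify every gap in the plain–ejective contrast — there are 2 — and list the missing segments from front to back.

/p/, /cʼ/

bilabial: plain —, ejective /pʼ/.
dental: plain /t̪/, ejective /t̪ʼ/.
alveolar: plain /t/, ejective /tʼ/.
retroflex: plain /ʈ/, ejective /ʈʼ/.
palatal: plain /c/, ejective —.
Gaps, from front to back: bilabial lacks plain (/p/); palatal lacks ejective (/cʼ/).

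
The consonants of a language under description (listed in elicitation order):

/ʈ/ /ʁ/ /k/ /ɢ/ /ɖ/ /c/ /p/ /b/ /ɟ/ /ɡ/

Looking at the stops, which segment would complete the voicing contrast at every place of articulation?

/q/

bilabial: voiceless /p/, voiced /b/.
retroflex: voiceless /ʈ/, voiced /ɖ/.
palatal: voiceless /c/, voiced /ɟ/.
velar: voiceless /k/, voiced /ɡ/.
uvular: voiceless —, voiced /ɢ/.
The uvular row has no voiceless member, so the gap is the voiceless uvular stop /q/.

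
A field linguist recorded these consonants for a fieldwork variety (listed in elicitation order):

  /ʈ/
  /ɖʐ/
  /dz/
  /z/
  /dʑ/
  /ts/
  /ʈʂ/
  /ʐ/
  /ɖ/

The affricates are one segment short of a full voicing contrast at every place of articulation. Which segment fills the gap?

alveolar: voiceless /ts/, voiced /dz/.
retroflex: voiceless /ʈʂ/, voiced /ɖʐ/.
alveolo-palatal: voiceless —, voiced /dʑ/.
The alveolo-palatal row has no voiceless member, so the gap is the voiceless alveolo-palatal affricate /tɕ/.

/tɕ/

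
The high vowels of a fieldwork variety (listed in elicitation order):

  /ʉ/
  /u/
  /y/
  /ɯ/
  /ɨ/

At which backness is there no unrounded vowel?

front

front: unrounded —, rounded /y/.
central: unrounded /ɨ/, rounded /ʉ/.
back: unrounded /ɯ/, rounded /u/.
Every backness has an unrounded member except front, where /i/ would be expected.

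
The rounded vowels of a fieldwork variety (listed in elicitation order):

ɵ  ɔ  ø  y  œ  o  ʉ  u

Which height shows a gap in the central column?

high: front /y/, central /ʉ/, back /u/.
high-mid: front /ø/, central /ɵ/, back /o/.
low-mid: front /œ/, central —, back /ɔ/.
Every height has a central member except low-mid, where /ɞ/ would be expected.

low-mid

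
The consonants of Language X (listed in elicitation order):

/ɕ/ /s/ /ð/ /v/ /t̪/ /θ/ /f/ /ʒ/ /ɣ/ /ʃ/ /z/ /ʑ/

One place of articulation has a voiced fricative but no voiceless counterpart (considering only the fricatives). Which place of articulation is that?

velar

place of articulation  voiceless  voiced  
labiodental       f         v       
dental            θ         ð       
alveolar          s         z       
postalveolar      ʃ         ʒ       
alveolo-palatal   ɕ         ʑ       
velar             —         ɣ       
Every place of articulation has a voiceless member except velar, where /x/ would be expected.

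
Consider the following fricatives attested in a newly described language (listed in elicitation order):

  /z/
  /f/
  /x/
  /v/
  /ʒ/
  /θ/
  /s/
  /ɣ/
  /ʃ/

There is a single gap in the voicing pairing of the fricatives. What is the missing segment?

Voiceless: /f/ (labiodental), /θ/ (dental), /s/ (alveolar), /ʃ/ (postalveolar), /x/ (velar).
Voiced: /v/ (labiodental), /z/ (alveolar), /ʒ/ (postalveolar), /ɣ/ (velar).
The dental row has no voiced member, so the gap is the voiced dental fricative /ð/.

/ð/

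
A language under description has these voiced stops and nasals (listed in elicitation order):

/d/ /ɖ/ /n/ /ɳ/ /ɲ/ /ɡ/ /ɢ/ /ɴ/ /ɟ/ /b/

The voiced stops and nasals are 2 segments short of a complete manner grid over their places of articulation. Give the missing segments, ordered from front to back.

bilabial: oral stop /b/, nasal —.
alveolar: oral stop /d/, nasal /n/.
retroflex: oral stop /ɖ/, nasal /ɳ/.
palatal: oral stop /ɟ/, nasal /ɲ/.
velar: oral stop /ɡ/, nasal —.
uvular: oral stop /ɢ/, nasal /ɴ/.
Gaps, from front to back: bilabial lacks nasal (/m/); velar lacks nasal (/ŋ/).

/m/, /ŋ/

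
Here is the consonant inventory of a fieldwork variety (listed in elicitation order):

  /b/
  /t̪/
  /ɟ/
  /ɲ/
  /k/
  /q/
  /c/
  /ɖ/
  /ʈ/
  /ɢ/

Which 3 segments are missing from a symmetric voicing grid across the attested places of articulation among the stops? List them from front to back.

place of articulation  voiceless  voiced  
bilabial          —         b       
dental            t̪        —       
retroflex         ʈ         ɖ       
palatal           c         ɟ       
velar             k         —       
uvular            q         ɢ       
Gaps, from front to back: bilabial lacks voiceless (/p/); dental lacks voiced (/d̪/); velar lacks voiced (/ɡ/).

/p/, /d̪/, /ɡ/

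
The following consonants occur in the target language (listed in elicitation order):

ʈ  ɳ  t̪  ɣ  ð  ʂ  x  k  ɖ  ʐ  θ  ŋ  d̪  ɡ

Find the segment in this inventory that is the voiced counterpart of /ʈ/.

/ʈ/ is a voiceless retroflex stop.
The voiced counterpart is a voiced retroflex stop — in this inventory, /ɖ/.

/ɖ/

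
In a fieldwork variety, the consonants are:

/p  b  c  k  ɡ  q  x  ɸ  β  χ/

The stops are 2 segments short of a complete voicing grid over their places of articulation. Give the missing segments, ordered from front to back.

bilabial: voiceless /p/, voiced /b/.
palatal: voiceless /c/, voiced —.
velar: voiceless /k/, voiced /ɡ/.
uvular: voiceless /q/, voiced —.
Gaps, from front to back: palatal lacks voiced (/ɟ/); uvular lacks voiced (/ɢ/).

/ɟ/, /ɢ/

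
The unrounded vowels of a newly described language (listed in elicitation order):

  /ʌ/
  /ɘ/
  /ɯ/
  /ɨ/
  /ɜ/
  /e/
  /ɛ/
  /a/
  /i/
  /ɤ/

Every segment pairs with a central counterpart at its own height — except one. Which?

/a/

High: /i/ ~ /ɨ/ ~ /ɯ/
High-mid: /e/ ~ /ɘ/ ~ /ɤ/
Low-mid: /ɛ/ ~ /ɜ/ ~ /ʌ/
Low: only /a/ (front); no central partner.
So /a/ is the unpaired segment.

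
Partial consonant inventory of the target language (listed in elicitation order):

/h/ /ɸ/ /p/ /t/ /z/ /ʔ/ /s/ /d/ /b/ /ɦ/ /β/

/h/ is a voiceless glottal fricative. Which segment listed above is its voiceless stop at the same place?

The voiceless stop at the same place is a voiceless glottal stop — in this inventory, /ʔ/.

/ʔ/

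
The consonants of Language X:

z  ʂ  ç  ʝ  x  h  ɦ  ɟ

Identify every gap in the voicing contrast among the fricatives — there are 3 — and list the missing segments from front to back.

/s/, /ʐ/, /ɣ/

place of articulation  voiceless  voiced  
alveolar          —         z       
retroflex         ʂ         —       
palatal           ç         ʝ       
velar             x         —       
glottal           h         ɦ       
Gaps, from front to back: alveolar lacks voiceless (/s/); retroflex lacks voiced (/ʐ/); velar lacks voiced (/ɣ/).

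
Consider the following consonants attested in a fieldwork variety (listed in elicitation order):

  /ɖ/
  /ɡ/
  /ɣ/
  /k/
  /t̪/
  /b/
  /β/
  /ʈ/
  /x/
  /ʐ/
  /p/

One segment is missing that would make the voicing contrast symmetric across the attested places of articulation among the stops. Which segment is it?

place of articulation  voiceless  voiced  
bilabial          p         b       
dental            t̪        —       
retroflex         ʈ         ɖ       
velar             k         ɡ       
The dental row has no voiced member, so the gap is the voiced dental stop /d̪/.

/d̪/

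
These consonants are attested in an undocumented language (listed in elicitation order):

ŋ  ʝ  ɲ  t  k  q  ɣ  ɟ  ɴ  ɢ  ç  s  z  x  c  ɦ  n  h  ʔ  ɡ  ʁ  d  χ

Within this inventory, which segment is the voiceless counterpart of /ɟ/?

/ɟ/ is a voiced palatal stop.
The voiceless counterpart is a voiceless palatal stop — in this inventory, /c/.

/c/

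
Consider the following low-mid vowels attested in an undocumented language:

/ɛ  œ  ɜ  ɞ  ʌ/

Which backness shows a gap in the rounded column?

back

front: unrounded /ɛ/, rounded /œ/.
central: unrounded /ɜ/, rounded /ɞ/.
back: unrounded /ʌ/, rounded —.
Every backness has a rounded member except back, where /ɔ/ would be expected.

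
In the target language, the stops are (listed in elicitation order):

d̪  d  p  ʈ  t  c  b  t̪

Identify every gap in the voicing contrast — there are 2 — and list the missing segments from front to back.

/ɖ/, /ɟ/

place of articulation  voiceless  voiced  
bilabial          p         b       
dental            t̪        d̪      
alveolar          t         d       
retroflex         ʈ         —       
palatal           c         —       
Gaps, from front to back: retroflex lacks voiced (/ɖ/); palatal lacks voiced (/ɟ/).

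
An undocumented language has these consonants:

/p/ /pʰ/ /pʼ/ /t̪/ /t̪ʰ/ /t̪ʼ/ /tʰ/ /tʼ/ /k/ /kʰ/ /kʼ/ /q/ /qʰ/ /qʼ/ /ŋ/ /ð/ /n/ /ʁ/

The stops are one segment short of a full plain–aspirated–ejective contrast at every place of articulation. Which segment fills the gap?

place of articulation  plain     aspirated  ejective
bilabial          p         pʰ        pʼ      
dental            t̪        t̪ʰ       t̪ʼ     
alveolar          —         tʰ        tʼ      
velar             k         kʰ        kʼ      
uvular            q         qʰ        qʼ      
The alveolar row has no plain member, so the gap is the plain alveolar stop /t/.

/t/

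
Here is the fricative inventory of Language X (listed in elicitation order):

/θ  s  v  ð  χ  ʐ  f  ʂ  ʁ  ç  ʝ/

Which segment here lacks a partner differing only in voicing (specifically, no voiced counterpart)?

/s/

Labiodental: /f/ ~ /v/
Dental: /θ/ ~ /ð/
Retroflex: /ʂ/ ~ /ʐ/
Palatal: /ç/ ~ /ʝ/
Uvular: /χ/ ~ /ʁ/
Alveolar: only /s/ (voiceless); no voiced partner.
So /s/ is the unpaired segment.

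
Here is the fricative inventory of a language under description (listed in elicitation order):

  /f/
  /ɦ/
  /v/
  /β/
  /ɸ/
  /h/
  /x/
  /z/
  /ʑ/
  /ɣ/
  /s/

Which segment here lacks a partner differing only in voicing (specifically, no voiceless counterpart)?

/ʑ/

Bilabial: /ɸ/ ~ /β/
Labiodental: /f/ ~ /v/
Alveolar: /s/ ~ /z/
Velar: /x/ ~ /ɣ/
Glottal: /h/ ~ /ɦ/
Alveolo-palatal: only /ʑ/ (voiced); no voiceless partner.
So /ʑ/ is the unpaired segment.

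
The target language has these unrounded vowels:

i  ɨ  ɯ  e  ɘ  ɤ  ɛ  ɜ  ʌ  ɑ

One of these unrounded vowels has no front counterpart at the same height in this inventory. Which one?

/ɑ/

High: /i/ ~ /ɨ/ ~ /ɯ/
High-mid: /e/ ~ /ɘ/ ~ /ɤ/
Low-mid: /ɛ/ ~ /ɜ/ ~ /ʌ/
Low: only /ɑ/ (back); no front partner.
So /ɑ/ is the unpaired segment.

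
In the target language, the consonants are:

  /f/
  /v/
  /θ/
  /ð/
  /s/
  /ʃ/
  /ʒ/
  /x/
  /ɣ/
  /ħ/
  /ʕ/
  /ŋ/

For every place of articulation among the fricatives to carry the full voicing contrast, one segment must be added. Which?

/z/

Voiceless: /f/ (labiodental), /θ/ (dental), /s/ (alveolar), /ʃ/ (postalveolar), /x/ (velar), /ħ/ (pharyngeal).
Voiced: /v/ (labiodental), /ð/ (dental), /ʒ/ (postalveolar), /ɣ/ (velar), /ʕ/ (pharyngeal).
The alveolar row has no voiced member, so the gap is the voiced alveolar fricative /z/.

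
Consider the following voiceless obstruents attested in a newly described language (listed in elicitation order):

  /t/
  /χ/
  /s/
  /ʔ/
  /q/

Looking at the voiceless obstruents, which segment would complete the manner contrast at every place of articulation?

Stop: /t/ (alveolar), /q/ (uvular), /ʔ/ (glottal).
Fricative: /s/ (alveolar), /χ/ (uvular).
The glottal row has no fricative member, so the gap is the glottal fricative /h/.

/h/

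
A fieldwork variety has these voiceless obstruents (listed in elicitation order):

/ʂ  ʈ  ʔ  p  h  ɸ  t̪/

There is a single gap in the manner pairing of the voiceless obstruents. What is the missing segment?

Stop: /p/ (bilabial), /t̪/ (dental), /ʈ/ (retroflex), /ʔ/ (glottal).
Fricative: /ɸ/ (bilabial), /ʂ/ (retroflex), /h/ (glottal).
The dental row has no fricative member, so the gap is the dental fricative /θ/.

/θ/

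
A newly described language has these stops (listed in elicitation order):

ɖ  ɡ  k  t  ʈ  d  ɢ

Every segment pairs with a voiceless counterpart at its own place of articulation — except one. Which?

Alveolar: /t/ ~ /d/
Retroflex: /ʈ/ ~ /ɖ/
Velar: /k/ ~ /ɡ/
Uvular: only /ɢ/ (voiced); no voiceless partner.
So /ɢ/ is the unpaired segment.

/ɢ/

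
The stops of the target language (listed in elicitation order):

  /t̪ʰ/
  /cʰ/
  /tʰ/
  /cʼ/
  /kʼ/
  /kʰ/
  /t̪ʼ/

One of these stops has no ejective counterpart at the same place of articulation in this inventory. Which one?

Dental: /t̪ʰ/ ~ /t̪ʼ/
Palatal: /cʰ/ ~ /cʼ/
Velar: /kʰ/ ~ /kʼ/
Alveolar: only /tʰ/ (aspirated); no ejective partner.
So /tʰ/ is the unpaired segment.

/tʰ/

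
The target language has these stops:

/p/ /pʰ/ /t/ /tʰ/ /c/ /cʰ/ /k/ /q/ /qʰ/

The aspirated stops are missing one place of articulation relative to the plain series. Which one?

place of articulation  plain     aspirated
bilabial          p         pʰ      
alveolar          t         tʰ      
palatal           c         cʰ      
velar             k         —       
uvular            q         qʰ      
Every place of articulation has an aspirated member except velar, where /kʰ/ would be expected.

velar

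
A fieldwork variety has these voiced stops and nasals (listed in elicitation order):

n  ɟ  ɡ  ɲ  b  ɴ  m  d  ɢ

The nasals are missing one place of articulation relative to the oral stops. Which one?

velar

place of articulation  oral stop  nasal   
bilabial          b         m       
alveolar          d         n       
palatal           ɟ         ɲ       
velar             ɡ         —       
uvular            ɢ         ɴ       
Every place of articulation has a nasal member except velar, where /ŋ/ would be expected.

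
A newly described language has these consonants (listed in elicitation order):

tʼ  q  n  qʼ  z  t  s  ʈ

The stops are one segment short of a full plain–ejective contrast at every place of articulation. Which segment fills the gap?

/ʈʼ/

place of articulation  plain     ejective
alveolar          t         tʼ      
retroflex         ʈ         —       
uvular            q         qʼ      
The retroflex row has no ejective member, so the gap is the ejective retroflex stop /ʈʼ/.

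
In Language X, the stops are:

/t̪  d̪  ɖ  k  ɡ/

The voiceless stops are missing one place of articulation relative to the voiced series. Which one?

retroflex

dental: voiceless /t̪/, voiced /d̪/.
retroflex: voiceless —, voiced /ɖ/.
velar: voiceless /k/, voiced /ɡ/.
Every place of articulation has a voiceless member except retroflex, where /ʈ/ would be expected.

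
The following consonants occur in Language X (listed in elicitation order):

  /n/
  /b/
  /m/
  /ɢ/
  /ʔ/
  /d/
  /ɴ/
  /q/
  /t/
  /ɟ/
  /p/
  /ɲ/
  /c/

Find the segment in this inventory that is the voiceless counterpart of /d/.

/d/ is a voiced alveolar stop.
The voiceless counterpart is a voiceless alveolar stop — in this inventory, /t/.

/t/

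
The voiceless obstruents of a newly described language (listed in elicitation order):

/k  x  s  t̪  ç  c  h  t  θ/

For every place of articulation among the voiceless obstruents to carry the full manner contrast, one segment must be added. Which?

place of articulation  stop      fricative
dental            t̪        θ       
alveolar          t         s       
palatal           c         ç       
velar             k         x       
glottal           —         h       
The glottal row has no stop member, so the gap is the glottal stop /ʔ/.

/ʔ/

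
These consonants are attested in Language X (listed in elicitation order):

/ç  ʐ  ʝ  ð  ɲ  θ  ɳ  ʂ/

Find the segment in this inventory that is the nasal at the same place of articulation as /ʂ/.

/ɳ/

/ʂ/ is a voiceless retroflex fricative.
The nasal at the same place is a retroflex nasal — in this inventory, /ɳ/.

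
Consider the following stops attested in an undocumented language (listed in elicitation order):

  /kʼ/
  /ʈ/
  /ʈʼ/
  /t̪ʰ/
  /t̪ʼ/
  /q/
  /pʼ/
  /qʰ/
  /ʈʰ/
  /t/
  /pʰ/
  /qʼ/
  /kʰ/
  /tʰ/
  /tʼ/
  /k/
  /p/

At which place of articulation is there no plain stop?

dental

Plain: /p/ (bilabial), /t/ (alveolar), /ʈ/ (retroflex), /k/ (velar), /q/ (uvular).
Aspirated: /pʰ/ (bilabial), /t̪ʰ/ (dental), /tʰ/ (alveolar), /ʈʰ/ (retroflex), /kʰ/ (velar), /qʰ/ (uvular).
Ejective: /pʼ/ (bilabial), /t̪ʼ/ (dental), /tʼ/ (alveolar), /ʈʼ/ (retroflex), /kʼ/ (velar), /qʼ/ (uvular).
Every place of articulation has a plain member except dental, where /t̪/ would be expected.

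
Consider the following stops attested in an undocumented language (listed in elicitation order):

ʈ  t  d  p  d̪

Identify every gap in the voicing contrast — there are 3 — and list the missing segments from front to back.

/b/, /t̪/, /ɖ/

bilabial: voiceless /p/, voiced —.
dental: voiceless —, voiced /d̪/.
alveolar: voiceless /t/, voiced /d/.
retroflex: voiceless /ʈ/, voiced —.
Gaps, from front to back: bilabial lacks voiced (/b/); dental lacks voiceless (/t̪/); retroflex lacks voiced (/ɖ/).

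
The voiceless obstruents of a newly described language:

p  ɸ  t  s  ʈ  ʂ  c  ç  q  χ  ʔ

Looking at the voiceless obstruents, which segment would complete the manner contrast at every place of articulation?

Stop: /p/ (bilabial), /t/ (alveolar), /ʈ/ (retroflex), /c/ (palatal), /q/ (uvular), /ʔ/ (glottal).
Fricative: /ɸ/ (bilabial), /s/ (alveolar), /ʂ/ (retroflex), /ç/ (palatal), /χ/ (uvular).
The glottal row has no fricative member, so the gap is the glottal fricative /h/.

/h/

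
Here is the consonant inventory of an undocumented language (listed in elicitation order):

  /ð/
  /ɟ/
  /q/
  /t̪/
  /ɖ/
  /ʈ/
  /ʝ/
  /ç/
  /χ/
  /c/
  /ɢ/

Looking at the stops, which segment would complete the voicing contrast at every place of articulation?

Voiceless: /t̪/ (dental), /ʈ/ (retroflex), /c/ (palatal), /q/ (uvular).
Voiced: /ɖ/ (retroflex), /ɟ/ (palatal), /ɢ/ (uvular).
The dental row has no voiced member, so the gap is the voiced dental stop /d̪/.

/d̪/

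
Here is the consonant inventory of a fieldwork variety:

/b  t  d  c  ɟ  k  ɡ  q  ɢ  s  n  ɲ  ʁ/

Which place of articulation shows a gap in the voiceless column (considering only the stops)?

place of articulation  voiceless  voiced  
bilabial          —         b       
alveolar          t         d       
palatal           c         ɟ       
velar             k         ɡ       
uvular            q         ɢ       
Every place of articulation has a voiceless member except bilabial, where /p/ would be expected.

bilabial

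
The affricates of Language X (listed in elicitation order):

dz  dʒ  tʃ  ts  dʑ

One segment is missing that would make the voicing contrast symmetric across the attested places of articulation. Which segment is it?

place of articulation  voiceless  voiced  
alveolar          ts        dz      
postalveolar      tʃ        dʒ      
alveolo-palatal   —         dʑ      
The alveolo-palatal row has no voiceless member, so the gap is the voiceless alveolo-palatal affricate /tɕ/.

/tɕ/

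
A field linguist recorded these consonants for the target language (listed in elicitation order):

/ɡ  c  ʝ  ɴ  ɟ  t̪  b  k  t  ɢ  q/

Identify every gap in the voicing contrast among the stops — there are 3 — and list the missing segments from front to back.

Voiceless: /t̪/ (dental), /t/ (alveolar), /c/ (palatal), /k/ (velar), /q/ (uvular).
Voiced: /b/ (bilabial), /ɟ/ (palatal), /ɡ/ (velar), /ɢ/ (uvular).
Gaps, from front to back: bilabial lacks voiceless (/p/); dental lacks voiced (/d̪/); alveolar lacks voiced (/d/).

/p/, /d̪/, /d/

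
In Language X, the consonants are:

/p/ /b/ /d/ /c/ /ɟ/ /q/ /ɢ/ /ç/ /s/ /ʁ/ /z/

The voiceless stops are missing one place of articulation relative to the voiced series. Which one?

alveolar

place of articulation  voiceless  voiced  
bilabial          p         b       
alveolar          —         d       
palatal           c         ɟ       
uvular            q         ɢ       
Every place of articulation has a voiceless member except alveolar, where /t/ would be expected.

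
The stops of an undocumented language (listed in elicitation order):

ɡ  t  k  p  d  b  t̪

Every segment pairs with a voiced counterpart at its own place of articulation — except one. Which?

Bilabial: /p/ ~ /b/
Alveolar: /t/ ~ /d/
Velar: /k/ ~ /ɡ/
Dental: only /t̪/ (voiceless); no voiced partner.
So /t̪/ is the unpaired segment.

/t̪/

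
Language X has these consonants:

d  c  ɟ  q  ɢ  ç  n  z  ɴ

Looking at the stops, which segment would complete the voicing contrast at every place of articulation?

place of articulation  voiceless  voiced  
alveolar          —         d       
palatal           c         ɟ       
uvular            q         ɢ       
The alveolar row has no voiceless member, so the gap is the voiceless alveolar stop /t/.

/t/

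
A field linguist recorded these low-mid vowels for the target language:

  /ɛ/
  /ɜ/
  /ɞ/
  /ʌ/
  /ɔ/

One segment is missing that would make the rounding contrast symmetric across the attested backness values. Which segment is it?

/œ/

Unrounded: /ɛ/ (front), /ɜ/ (central), /ʌ/ (back).
Rounded: /ɞ/ (central), /ɔ/ (back).
The front row has no rounded member, so the gap is the front rounded vowel /œ/.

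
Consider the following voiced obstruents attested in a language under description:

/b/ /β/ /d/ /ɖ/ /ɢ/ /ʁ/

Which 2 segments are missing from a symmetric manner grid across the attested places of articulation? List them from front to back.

/z/, /ʐ/

bilabial: stop /b/, fricative /β/.
alveolar: stop /d/, fricative —.
retroflex: stop /ɖ/, fricative —.
uvular: stop /ɢ/, fricative /ʁ/.
Gaps, from front to back: alveolar lacks fricative (/z/); retroflex lacks fricative (/ʐ/).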